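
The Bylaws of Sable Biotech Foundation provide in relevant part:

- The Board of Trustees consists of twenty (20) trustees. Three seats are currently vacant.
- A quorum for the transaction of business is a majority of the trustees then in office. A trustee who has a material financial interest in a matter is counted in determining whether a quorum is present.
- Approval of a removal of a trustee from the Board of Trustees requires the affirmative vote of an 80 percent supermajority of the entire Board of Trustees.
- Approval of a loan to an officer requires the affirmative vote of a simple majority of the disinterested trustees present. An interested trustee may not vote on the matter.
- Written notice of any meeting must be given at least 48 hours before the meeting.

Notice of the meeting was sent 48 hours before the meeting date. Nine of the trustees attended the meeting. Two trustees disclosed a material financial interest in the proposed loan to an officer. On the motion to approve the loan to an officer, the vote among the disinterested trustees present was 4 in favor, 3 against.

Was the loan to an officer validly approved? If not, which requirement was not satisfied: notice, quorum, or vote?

Valid — all requirements satisfied.

Notice: 48 hours given; 48 required (48 ≥ 48). Satisfied.
Quorum: 9 present (interested trustees count toward quorum); quorum is 9. Satisfied.
Vote: the loan to an officer requires a majority of the disinterested trustees present (9 − 2 = 7). A majority of 7 is 4, so 4 affirmative votes are needed; 4 voted in favor. Satisfied.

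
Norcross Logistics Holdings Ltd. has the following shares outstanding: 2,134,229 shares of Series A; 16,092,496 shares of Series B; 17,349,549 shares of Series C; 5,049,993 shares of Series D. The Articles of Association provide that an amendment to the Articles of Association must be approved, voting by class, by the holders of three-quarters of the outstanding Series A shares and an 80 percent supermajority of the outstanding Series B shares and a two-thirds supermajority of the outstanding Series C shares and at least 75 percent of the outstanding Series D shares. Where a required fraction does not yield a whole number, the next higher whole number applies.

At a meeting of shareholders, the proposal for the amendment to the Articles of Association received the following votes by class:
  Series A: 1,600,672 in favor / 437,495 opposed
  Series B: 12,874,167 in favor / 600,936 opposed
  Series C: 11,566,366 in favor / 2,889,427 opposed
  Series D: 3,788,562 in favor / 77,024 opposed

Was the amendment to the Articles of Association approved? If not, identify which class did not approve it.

Approved — every class gave the required vote.

Series A: 3/4 of 2134229 = 1600671.75, rounded up to 1600672; 1,600,672 required, 1,600,672 in favor — approved.
Series B: 4/5 of 16092496 = 12873996.80, rounded up to 12873997; 12,873,997 required, 12,874,167 in favor — approved.
Series C: 2/3 of 17349549 = 11566366; 11,566,366 required, 11,566,366 in favor — approved.
Series D: 3/4 of 5049993 = 3787494.75, rounded up to 3787495; 3,787,495 required, 3,788,562 in favor — approved.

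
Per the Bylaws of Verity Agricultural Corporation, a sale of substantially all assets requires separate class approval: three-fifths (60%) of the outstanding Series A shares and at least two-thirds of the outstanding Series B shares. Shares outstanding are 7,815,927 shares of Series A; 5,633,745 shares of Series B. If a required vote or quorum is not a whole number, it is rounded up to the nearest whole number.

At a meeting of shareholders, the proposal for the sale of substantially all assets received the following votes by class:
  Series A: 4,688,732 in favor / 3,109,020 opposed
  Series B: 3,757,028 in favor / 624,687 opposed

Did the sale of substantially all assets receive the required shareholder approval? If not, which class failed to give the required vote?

Not approved — the Series A shares did not give the required vote.

Series A: 3/5 of 7815927 = 4689556.20, rounded up to 4689557; 4,689,557 required, 4,688,732 in favor — not approved.
Series B: 2/3 of 5633745 = 3755830; 3,755,830 required, 3,757,028 in favor — approved.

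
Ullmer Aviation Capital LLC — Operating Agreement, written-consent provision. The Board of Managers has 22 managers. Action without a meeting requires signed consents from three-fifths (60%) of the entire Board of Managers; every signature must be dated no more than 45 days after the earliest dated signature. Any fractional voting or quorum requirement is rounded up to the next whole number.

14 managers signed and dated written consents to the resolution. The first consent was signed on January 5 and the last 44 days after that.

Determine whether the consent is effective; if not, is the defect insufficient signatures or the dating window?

Signatures required: three-fifths (60%) of 22 — 3/5 of 22 = 13.20, rounded up to 14, so 14 needed; 14 signed. Sufficient.
Dating window: the latest signature is 44 days after the earliest; the limit is 45 days. Within the window.

Effective — both the signature and dating-window requirements are satisfied.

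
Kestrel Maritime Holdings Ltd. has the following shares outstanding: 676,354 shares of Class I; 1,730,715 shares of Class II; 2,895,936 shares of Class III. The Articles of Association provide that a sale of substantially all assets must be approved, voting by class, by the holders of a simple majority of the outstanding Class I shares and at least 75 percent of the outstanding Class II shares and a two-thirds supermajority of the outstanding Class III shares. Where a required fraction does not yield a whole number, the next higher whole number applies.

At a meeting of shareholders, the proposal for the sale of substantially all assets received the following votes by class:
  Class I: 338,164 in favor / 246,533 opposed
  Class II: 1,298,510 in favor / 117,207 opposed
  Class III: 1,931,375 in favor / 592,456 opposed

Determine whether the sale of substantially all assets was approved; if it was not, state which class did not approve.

Not approved — the Class I shares did not give the required vote.

Class I: a majority of 676354 is 338178; 338,178 required, 338,164 in favor — not approved.
Class II: 3/4 of 1730715 = 1298036.25, rounded up to 1298037; 1,298,037 required, 1,298,510 in favor — approved.
Class III: 2/3 of 2895936 = 1930624; 1,930,624 required, 1,931,375 in favor — approved.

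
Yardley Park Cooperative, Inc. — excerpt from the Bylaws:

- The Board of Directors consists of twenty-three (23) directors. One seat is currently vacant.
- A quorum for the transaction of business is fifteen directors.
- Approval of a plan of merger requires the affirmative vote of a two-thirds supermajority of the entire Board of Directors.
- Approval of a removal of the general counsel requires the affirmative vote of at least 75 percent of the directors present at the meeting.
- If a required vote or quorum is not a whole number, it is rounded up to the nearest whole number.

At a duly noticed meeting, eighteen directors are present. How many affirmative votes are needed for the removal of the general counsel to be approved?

14

The removal of the general counsel requires three-fourths of the directors present (18).
3/4 of 18 = 13.50, rounded up to 14.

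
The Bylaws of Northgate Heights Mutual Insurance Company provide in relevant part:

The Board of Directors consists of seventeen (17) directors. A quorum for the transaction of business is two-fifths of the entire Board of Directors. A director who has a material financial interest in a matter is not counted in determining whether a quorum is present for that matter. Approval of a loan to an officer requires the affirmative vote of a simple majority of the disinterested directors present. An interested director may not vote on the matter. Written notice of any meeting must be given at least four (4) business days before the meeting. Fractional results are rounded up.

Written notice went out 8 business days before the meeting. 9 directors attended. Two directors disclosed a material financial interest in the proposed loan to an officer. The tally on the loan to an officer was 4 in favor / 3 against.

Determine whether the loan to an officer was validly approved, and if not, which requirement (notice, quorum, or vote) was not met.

Valid — all requirements satisfied.

Notice: 8 business days given; 4 required (8 ≥ 4). Satisfied.
Quorum: 9 present, but the 2 interested directors do not count, leaving 7. Quorum is 7. Satisfied.
Vote: the loan to an officer requires a majority of the disinterested directors present (9 − 2 = 7). A majority of 7 is 4, so 4 affirmative votes are needed; 4 voted in favor. Satisfied.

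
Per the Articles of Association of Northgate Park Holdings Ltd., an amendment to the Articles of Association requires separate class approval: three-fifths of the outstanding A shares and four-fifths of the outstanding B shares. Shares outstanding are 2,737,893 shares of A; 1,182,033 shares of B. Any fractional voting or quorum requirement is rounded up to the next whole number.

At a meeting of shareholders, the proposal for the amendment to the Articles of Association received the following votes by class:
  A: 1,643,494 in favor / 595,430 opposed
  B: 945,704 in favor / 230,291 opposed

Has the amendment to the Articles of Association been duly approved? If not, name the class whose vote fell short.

A: 3/5 of 2737893 = 1642735.80, rounded up to 1642736; 1,642,736 required, 1,643,494 in favor — approved.
B: 4/5 of 1182033 = 945626.40, rounded up to 945627; 945,627 required, 945,704 in favor — approved.

Approved — every class gave the required vote.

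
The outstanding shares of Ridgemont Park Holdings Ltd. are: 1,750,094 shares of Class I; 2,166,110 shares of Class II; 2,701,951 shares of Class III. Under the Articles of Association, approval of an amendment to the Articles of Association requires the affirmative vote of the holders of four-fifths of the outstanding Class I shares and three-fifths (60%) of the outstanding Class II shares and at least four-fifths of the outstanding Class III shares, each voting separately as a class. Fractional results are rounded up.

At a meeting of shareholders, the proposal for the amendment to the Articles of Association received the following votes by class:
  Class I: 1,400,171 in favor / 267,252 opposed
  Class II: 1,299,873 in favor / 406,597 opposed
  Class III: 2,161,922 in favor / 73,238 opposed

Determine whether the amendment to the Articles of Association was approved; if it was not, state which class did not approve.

Class I: 4/5 of 1750094 = 1400075.20, rounded up to 1400076; 1,400,076 required, 1,400,171 in favor — approved.
Class II: 3/5 of 2166110 = 1299666; 1,299,666 required, 1,299,873 in favor — approved.
Class III: 4/5 of 2701951 = 2161560.80, rounded up to 2161561; 2,161,561 required, 2,161,922 in favor — approved.

Approved — every class gave the required vote.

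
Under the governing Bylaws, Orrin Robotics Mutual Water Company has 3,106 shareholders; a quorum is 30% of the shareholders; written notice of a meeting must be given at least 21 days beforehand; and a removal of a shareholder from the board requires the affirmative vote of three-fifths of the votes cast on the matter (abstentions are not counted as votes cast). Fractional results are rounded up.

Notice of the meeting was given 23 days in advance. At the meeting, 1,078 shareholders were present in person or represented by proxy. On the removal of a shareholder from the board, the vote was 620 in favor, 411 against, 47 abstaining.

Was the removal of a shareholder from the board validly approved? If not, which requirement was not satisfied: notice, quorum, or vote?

Valid — all requirements satisfied.

Notice: 23 days given; 21 required. Satisfied.
Quorum: 30% of 3,106 = 931.80, rounded up to 932; 1,078 present. Satisfied.
Vote: requires three-fifths of the votes cast (1,078 − 47 abstaining = 1,031); 3/5 of 1031 = 618.60, rounded up to 619, so 619 needed; 620 in favor. Satisfied.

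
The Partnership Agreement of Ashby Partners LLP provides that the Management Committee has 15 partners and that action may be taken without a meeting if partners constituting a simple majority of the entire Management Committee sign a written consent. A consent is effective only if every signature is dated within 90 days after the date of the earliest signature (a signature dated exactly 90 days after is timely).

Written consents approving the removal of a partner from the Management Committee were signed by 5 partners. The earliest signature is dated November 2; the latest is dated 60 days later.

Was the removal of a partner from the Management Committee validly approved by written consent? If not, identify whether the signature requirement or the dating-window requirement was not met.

Not effective — insufficient signatures.

Signatures required: a simple majority of 15 — a majority of 15 is 8, so 8 needed; 5 signed. Insufficient.
Dating window: the latest signature is 60 days after the earliest; the limit is 90 days. Within the window.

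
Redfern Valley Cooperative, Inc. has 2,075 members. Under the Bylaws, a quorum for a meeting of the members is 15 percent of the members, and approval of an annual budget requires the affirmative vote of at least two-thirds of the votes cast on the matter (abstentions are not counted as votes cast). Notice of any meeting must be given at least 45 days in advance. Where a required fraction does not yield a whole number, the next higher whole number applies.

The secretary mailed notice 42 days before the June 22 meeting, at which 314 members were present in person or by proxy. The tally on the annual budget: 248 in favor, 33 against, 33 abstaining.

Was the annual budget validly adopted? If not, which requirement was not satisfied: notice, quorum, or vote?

Invalid — notice requirement not satisfied.

Notice: 42 days given; 45 required. Not satisfied.
Quorum: 15% of 2,075 = 311.25, rounded up to 312; 314 present. Satisfied.
Vote: requires two-thirds of the votes cast (314 − 33 abstaining = 281); 2/3 of 281 = 187.33, rounded up to 188, so 188 needed; 248 in favor. Satisfied.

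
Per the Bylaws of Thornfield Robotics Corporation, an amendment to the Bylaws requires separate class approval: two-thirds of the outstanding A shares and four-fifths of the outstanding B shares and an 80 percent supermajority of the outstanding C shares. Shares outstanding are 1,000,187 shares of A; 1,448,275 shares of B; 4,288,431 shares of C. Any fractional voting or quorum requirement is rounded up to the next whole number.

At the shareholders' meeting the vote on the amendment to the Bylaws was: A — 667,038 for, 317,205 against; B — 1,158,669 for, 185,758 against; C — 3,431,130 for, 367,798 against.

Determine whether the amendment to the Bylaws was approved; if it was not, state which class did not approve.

A: 2/3 of 1000187 = 666791.33, rounded up to 666792; 666,792 required, 667,038 in favor — approved.
B: 4/5 of 1448275 = 1158620; 1,158,620 required, 1,158,669 in favor — approved.
C: 4/5 of 4288431 = 3430744.80, rounded up to 3430745; 3,430,745 required, 3,431,130 in favor — approved.

Approved — every class gave the required vote.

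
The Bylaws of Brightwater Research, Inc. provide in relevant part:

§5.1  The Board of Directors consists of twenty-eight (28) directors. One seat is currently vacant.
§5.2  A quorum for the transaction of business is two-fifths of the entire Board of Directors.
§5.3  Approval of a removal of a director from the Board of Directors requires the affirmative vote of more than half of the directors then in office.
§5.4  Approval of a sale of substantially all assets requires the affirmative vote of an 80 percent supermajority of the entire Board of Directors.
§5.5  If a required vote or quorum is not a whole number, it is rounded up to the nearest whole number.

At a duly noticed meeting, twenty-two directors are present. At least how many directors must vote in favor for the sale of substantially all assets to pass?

The sale of substantially all assets requires four-fifths of the entire Board of Directors (28).
4/5 of 28 = 22.40, rounded up to 23.
(Only 22 can vote, so the sale of substantially all assets cannot pass at this meeting, but the required vote is still 23.)

23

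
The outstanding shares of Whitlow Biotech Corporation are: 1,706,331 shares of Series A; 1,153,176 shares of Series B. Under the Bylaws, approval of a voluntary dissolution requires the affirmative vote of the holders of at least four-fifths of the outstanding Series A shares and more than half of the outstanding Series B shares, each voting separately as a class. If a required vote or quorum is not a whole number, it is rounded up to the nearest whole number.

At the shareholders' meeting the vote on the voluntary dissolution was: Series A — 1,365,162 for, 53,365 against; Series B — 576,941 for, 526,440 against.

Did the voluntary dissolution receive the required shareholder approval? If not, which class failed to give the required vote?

Approved — every class gave the required vote.

Series A: 4/5 of 1706331 = 1365064.80, rounded up to 1365065; 1,365,065 required, 1,365,162 in favor — approved.
Series B: a majority of 1153176 is 576589; 576,589 required, 576,941 in favor — approved.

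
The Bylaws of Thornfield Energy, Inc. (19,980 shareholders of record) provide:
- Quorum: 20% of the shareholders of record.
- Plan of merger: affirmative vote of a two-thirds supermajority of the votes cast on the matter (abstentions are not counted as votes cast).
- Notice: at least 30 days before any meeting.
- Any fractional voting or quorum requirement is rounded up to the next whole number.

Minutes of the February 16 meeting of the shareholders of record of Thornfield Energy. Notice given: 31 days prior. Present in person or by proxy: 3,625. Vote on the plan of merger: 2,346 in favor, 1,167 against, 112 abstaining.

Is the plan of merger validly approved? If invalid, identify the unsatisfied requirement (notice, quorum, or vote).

Notice: 31 days given; 30 required. Satisfied.
Quorum: 20% of 19,980 = 3,996; 3,625 present. Not satisfied.
Vote: requires two-thirds of the votes cast (3,625 − 112 abstaining = 3,513); 2/3 of 3513 = 2342, so 2,342 needed; 2,346 in favor. Satisfied.

Invalid — quorum requirement not satisfied.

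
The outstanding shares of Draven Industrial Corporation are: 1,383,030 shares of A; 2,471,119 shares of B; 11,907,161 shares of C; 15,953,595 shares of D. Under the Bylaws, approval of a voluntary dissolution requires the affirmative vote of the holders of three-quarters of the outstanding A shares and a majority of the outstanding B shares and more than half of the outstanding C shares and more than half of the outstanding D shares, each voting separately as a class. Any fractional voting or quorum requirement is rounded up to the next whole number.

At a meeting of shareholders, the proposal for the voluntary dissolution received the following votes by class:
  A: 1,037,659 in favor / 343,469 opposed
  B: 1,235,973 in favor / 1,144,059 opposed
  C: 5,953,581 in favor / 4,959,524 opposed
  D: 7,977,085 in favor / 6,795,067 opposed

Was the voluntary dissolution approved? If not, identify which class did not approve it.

A: 3/4 of 1383030 = 1037272.50, rounded up to 1037273; 1,037,273 required, 1,037,659 in favor — approved.
B: a majority of 2471119 is 1235560; 1,235,560 required, 1,235,973 in favor — approved.
C: a majority of 11907161 is 5953581; 5,953,581 required, 5,953,581 in favor — approved.
D: a majority of 15953595 is 7976798; 7,976,798 required, 7,977,085 in favor — approved.

Approved — every class gave the required vote.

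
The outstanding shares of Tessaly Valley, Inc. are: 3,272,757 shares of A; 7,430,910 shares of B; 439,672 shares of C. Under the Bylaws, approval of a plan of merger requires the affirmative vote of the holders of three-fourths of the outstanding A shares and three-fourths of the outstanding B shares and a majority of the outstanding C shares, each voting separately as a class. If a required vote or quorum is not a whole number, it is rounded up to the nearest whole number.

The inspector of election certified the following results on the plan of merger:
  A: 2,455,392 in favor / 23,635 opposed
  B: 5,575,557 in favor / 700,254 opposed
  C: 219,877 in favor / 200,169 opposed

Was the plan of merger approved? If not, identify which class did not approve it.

Approved — every class gave the required vote.

A: 3/4 of 3272757 = 2454567.75, rounded up to 2454568; 2,454,568 required, 2,455,392 in favor — approved.
B: 3/4 of 7430910 = 5573182.50, rounded up to 5573183; 5,573,183 required, 5,575,557 in favor — approved.
C: a majority of 439672 is 219837; 219,837 required, 219,877 in favor — approved.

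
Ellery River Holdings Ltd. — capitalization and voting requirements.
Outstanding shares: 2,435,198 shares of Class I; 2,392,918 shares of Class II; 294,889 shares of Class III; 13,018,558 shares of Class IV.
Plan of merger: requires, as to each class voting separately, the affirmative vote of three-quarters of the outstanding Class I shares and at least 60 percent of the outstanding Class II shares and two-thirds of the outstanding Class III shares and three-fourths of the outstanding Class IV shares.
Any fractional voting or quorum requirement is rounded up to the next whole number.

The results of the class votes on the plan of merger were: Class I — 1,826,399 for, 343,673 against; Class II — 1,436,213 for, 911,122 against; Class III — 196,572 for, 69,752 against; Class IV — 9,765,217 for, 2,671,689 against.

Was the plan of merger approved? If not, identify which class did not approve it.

Class I: 3/4 of 2435198 = 1826398.50, rounded up to 1826399; 1,826,399 required, 1,826,399 in favor — approved.
Class II: 3/5 of 2392918 = 1435750.80, rounded up to 1435751; 1,435,751 required, 1,436,213 in favor — approved.
Class III: 2/3 of 294889 = 196592.67, rounded up to 196593; 196,593 required, 196,572 in favor — not approved.
Class IV: 3/4 of 13018558 = 9763918.50, rounded up to 9763919; 9,763,919 required, 9,765,217 in favor — approved.

Not approved — the Class III shares did not give the required vote.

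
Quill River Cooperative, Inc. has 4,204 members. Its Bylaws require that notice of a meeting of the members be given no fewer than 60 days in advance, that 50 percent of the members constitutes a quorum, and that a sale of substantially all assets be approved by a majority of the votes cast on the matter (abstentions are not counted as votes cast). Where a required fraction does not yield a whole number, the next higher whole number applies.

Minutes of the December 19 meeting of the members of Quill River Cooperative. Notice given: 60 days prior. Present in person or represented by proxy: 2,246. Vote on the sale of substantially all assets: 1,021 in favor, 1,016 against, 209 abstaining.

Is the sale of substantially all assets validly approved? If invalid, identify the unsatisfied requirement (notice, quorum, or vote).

Notice: 60 days given; 60 required. Satisfied.
Quorum: 50% of 4,204 = 2,102; 2,246 present. Satisfied.
Vote: requires a majority of the votes cast (2,246 − 209 abstaining = 2,037); a majority of 2037 is 1019, so 1,019 needed; 1,021 in favor. Satisfied.

Valid — all requirements satisfied.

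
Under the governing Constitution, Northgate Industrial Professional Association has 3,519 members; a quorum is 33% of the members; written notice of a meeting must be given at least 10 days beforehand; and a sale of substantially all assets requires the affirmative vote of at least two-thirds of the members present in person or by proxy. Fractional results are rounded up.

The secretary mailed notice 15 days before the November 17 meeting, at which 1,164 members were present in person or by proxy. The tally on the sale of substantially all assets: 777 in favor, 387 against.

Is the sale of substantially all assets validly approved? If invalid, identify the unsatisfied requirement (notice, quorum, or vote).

Notice: 15 days given; 10 required. Satisfied.
Quorum: 33% of 3,519 = 1,161.27, rounded up to 1,162; 1,164 present. Satisfied.
Vote: requires two-thirds of those present (1,164); 2/3 of 1164 = 776, so 776 needed; 777 in favor. Satisfied.

Valid — all requirements satisfied.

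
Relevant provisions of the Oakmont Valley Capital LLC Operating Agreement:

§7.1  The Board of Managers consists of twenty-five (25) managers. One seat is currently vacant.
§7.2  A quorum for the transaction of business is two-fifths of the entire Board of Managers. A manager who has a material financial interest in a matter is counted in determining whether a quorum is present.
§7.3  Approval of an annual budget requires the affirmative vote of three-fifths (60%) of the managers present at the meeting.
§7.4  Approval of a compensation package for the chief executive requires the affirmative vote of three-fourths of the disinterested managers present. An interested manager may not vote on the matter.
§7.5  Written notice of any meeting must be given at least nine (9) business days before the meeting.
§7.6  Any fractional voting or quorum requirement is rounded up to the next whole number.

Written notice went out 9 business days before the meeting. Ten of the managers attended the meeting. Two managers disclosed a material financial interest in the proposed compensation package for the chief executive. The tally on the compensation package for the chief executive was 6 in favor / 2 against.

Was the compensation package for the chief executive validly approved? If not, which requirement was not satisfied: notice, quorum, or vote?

Valid — all requirements satisfied.

Notice: 9 business days given; 9 required (9 ≥ 9). Satisfied.
Quorum: 10 present (interested managers count toward quorum); quorum is 10. Satisfied.
Vote: the compensation package for the chief executive requires three-fourths of the disinterested managers present (10 − 2 = 8). 3/4 of 8 = 6, so 6 affirmative votes are needed; 6 voted in favor. Satisfied.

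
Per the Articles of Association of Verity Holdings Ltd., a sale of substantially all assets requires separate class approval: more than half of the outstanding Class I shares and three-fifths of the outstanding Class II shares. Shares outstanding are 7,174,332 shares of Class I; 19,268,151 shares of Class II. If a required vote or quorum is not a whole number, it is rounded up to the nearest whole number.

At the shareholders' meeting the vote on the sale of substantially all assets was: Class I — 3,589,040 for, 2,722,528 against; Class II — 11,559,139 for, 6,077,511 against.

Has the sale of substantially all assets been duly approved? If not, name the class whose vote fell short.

Not approved — the Class II shares did not give the required vote.

Class I: a majority of 7174332 is 3587167; 3,587,167 required, 3,589,040 in favor — approved.
Class II: 3/5 of 19268151 = 11560890.60, rounded up to 11560891; 11,560,891 required, 11,559,139 in favor — not approved.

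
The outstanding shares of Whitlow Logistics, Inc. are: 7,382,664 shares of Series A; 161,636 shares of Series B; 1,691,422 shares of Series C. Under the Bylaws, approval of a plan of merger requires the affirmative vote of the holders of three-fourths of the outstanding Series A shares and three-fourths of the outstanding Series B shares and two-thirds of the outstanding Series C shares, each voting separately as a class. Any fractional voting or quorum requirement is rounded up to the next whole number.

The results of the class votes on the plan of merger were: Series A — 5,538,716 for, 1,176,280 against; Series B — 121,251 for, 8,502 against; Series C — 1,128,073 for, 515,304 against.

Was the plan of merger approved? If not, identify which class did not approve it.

Series A: 3/4 of 7382664 = 5536998; 5,536,998 required, 5,538,716 in favor — approved.
Series B: 3/4 of 161636 = 121227; 121,227 required, 121,251 in favor — approved.
Series C: 2/3 of 1691422 = 1127614.67, rounded up to 1127615; 1,127,615 required, 1,128,073 in favor — approved.

Approved — every class gave the required vote.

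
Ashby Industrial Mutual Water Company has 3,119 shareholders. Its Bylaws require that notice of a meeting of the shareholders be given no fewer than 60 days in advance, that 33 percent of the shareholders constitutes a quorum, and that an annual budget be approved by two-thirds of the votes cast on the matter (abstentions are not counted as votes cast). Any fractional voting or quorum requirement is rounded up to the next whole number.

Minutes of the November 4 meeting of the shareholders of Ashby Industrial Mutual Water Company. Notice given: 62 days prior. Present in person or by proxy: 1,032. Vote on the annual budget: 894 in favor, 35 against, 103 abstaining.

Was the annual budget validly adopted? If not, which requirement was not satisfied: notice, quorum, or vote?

Valid — all requirements satisfied.

Notice: 62 days given; 60 required. Satisfied.
Quorum: 33% of 3,119 = 1,029.27, rounded up to 1,030; 1,032 present. Satisfied.
Vote: requires two-thirds of the votes cast (1,032 − 103 abstaining = 929); 2/3 of 929 = 619.33, rounded up to 620, so 620 needed; 894 in favor. Satisfied.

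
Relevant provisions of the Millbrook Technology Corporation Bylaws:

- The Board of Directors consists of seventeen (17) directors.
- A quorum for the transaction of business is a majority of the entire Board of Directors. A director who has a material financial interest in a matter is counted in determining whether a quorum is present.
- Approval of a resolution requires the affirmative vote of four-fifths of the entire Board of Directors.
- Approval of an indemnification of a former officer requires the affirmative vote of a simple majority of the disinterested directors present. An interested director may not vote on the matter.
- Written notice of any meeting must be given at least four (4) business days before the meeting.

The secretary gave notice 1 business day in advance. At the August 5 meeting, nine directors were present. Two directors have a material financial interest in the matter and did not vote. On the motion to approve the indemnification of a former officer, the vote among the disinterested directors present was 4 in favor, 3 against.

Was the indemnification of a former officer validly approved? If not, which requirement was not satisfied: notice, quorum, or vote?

Invalid — notice requirement not satisfied.

Notice: 1 business day given; 4 required (1 < 4). Not satisfied.
Quorum: 9 present (interested directors count toward quorum); quorum is 9. Satisfied.
Vote: the indemnification of a former officer requires a majority of the disinterested directors present (9 − 2 = 7). A majority of 7 is 4, so 4 affirmative votes are needed; 4 voted in favor. Satisfied.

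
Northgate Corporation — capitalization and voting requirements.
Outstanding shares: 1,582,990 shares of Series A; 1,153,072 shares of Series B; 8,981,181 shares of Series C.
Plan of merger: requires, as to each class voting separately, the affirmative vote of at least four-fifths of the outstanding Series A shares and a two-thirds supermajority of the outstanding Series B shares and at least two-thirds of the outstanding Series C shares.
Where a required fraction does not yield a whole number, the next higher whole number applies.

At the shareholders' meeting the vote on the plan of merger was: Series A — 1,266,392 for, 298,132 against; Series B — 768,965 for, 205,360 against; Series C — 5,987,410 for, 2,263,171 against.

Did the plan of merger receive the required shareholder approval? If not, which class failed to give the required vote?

Series A: 4/5 of 1582990 = 1266392; 1,266,392 required, 1,266,392 in favor — approved.
Series B: 2/3 of 1153072 = 768714.67, rounded up to 768715; 768,715 required, 768,965 in favor — approved.
Series C: 2/3 of 8981181 = 5987454; 5,987,454 required, 5,987,410 in favor — not approved.

Not approved — the Series C shares did not give the required vote.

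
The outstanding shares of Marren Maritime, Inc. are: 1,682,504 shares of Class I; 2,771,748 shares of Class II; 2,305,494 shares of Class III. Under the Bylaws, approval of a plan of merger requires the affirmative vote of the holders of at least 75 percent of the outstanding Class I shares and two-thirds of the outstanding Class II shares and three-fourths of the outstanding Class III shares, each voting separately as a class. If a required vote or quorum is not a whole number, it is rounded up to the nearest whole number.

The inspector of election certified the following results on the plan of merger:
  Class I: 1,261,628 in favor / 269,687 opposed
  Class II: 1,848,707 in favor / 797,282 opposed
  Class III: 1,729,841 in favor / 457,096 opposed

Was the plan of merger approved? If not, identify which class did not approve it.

Not approved — the Class I shares did not give the required vote.

Class I: 3/4 of 1682504 = 1261878; 1,261,878 required, 1,261,628 in favor — not approved.
Class II: 2/3 of 2771748 = 1847832; 1,847,832 required, 1,848,707 in favor — approved.
Class III: 3/4 of 2305494 = 1729120.50, rounded up to 1729121; 1,729,121 required, 1,729,841 in favor — approved.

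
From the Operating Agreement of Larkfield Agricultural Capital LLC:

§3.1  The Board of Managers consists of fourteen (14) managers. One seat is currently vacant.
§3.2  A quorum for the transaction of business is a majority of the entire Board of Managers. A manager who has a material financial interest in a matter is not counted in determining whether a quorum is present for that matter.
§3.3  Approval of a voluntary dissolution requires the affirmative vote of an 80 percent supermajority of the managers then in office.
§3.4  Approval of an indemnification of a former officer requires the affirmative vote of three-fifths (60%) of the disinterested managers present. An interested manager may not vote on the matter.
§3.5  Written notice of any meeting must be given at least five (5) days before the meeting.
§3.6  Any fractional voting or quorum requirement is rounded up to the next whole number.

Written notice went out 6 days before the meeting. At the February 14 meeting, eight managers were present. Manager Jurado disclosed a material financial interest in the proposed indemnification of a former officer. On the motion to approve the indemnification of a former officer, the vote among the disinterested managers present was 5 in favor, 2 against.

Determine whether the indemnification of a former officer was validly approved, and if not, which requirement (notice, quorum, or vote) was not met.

Notice: 6 days given; 5 required (6 ≥ 5). Satisfied.
Quorum: 8 present, but the 1 interested manager does not count, leaving 7. Quorum is 8. Not satisfied.
Vote: the indemnification of a former officer requires three-fifths of the disinterested managers present (8 − 1 = 7). 3/5 of 7 = 4.20, rounded up to 5, so 5 affirmative votes are needed; 5 voted in favor. Satisfied. (Moot — without a quorum no business can be validly transacted.)

Invalid — quorum requirement not satisfied.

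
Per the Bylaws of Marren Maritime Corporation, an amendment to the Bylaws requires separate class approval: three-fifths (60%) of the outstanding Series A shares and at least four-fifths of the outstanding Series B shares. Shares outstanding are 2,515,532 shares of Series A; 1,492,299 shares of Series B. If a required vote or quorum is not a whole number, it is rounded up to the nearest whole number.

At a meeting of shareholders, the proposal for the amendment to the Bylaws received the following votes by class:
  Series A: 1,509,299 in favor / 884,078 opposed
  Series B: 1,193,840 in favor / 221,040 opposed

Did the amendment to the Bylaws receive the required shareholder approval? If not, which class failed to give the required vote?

Series A: 3/5 of 2515532 = 1509319.20, rounded up to 1509320; 1,509,320 required, 1,509,299 in favor — not approved.
Series B: 4/5 of 1492299 = 1193839.20, rounded up to 1193840; 1,193,840 required, 1,193,840 in favor — approved.

Not approved — the Series A shares did not give the required vote.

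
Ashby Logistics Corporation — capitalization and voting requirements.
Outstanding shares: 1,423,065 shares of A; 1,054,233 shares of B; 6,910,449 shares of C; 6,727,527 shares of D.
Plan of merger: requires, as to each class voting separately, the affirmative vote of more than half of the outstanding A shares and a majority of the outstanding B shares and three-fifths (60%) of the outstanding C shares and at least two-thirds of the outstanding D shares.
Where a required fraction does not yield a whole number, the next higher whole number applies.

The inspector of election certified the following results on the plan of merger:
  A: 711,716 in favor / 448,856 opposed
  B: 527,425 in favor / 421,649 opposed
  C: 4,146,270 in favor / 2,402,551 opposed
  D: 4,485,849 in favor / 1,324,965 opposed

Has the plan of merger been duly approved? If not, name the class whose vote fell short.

A: a majority of 1423065 is 711533; 711,533 required, 711,716 in favor — approved.
B: a majority of 1054233 is 527117; 527,117 required, 527,425 in favor — approved.
C: 3/5 of 6910449 = 4146269.40, rounded up to 4146270; 4,146,270 required, 4,146,270 in favor — approved.
D: 2/3 of 6727527 = 4485018; 4,485,018 required, 4,485,849 in favor — approved.

Approved — every class gave the required vote.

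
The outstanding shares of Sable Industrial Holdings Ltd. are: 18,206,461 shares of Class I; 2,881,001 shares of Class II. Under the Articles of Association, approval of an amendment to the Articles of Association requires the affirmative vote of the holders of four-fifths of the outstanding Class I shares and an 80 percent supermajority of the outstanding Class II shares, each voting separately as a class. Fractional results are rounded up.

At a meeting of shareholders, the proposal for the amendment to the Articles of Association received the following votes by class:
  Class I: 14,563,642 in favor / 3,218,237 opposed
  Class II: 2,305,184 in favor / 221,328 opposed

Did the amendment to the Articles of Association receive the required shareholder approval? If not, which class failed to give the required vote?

Class I: 4/5 of 18206461 = 14565168.80, rounded up to 14565169; 14,565,169 required, 14,563,642 in favor — not approved.
Class II: 4/5 of 2881001 = 2304800.80, rounded up to 2304801; 2,304,801 required, 2,305,184 in favor — approved.

Not approved — the Class I shares did not give the required vote.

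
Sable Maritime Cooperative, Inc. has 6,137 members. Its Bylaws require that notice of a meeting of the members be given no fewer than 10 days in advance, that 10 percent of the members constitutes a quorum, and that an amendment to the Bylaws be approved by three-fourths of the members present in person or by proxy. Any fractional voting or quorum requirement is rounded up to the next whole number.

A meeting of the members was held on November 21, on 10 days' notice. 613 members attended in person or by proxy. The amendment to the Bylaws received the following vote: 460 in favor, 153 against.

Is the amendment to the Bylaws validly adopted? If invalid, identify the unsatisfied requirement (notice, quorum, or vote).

Notice: 10 days given; 10 required. Satisfied.
Quorum: 10% of 6,137 = 613.70, rounded up to 614; 613 present. Not satisfied.
Vote: requires three-fourths of those present (613); 3/4 of 613 = 459.75, rounded up to 460, so 460 needed; 460 in favor. Satisfied.

Invalid — quorum requirement not satisfied.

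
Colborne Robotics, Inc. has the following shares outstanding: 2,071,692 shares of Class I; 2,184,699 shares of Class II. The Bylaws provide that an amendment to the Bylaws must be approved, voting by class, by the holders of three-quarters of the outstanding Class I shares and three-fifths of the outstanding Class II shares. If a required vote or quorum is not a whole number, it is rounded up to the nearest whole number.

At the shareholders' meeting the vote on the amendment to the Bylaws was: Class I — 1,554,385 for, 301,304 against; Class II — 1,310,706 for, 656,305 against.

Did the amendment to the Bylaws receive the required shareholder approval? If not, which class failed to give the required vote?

Not approved — the Class II shares did not give the required vote.

Class I: 3/4 of 2071692 = 1553769; 1,553,769 required, 1,554,385 in favor — approved.
Class II: 3/5 of 2184699 = 1310819.40, rounded up to 1310820; 1,310,820 required, 1,310,706 in favor — not approved.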